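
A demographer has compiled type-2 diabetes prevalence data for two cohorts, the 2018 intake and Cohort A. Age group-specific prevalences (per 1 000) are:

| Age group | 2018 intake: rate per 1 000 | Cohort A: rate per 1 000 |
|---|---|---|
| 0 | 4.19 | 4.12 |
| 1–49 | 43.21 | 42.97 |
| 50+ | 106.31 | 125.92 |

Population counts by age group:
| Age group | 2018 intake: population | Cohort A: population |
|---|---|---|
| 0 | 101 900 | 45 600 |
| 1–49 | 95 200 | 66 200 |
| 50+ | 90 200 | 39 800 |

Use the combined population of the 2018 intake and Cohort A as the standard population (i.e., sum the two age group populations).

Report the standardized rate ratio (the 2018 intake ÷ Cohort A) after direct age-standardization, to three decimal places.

0.895

Combined standard total = 438 900; weights = 0.3361, 0.3677, 0.2962.
The 2018 intake: 0.3361×4.19 + 0.3677×43.21 + 0.2962×106.31 = 48.7866 per 1 000.
Cohort A: 0.3361×4.12 + 0.3677×42.97 + 0.2962×125.92 = 54.4832 per 1 000.
Ratio = 48.7866 ÷ 54.4832 = 0.89544.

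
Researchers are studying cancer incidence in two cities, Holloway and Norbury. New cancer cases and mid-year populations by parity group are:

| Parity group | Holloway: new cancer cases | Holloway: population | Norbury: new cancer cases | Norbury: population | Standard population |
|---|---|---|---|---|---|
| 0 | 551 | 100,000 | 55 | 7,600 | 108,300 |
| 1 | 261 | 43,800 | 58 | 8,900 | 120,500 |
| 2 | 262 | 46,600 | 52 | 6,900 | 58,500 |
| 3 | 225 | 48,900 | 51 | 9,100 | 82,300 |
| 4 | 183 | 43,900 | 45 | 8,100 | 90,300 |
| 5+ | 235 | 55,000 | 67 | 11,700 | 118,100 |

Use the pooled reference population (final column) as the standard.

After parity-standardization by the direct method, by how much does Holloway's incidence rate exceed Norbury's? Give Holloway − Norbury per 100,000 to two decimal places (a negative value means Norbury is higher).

Parity-specific rates per 100,000 for Holloway: 551.00, 595.89, 562.23, 460.12, 416.86, 427.27.
For Norbury: 723.68, 651.69, 753.62, 560.44, 555.56, 572.65.
Standard total = 578,000; weights = 0.1874, 0.2085, 0.1012, 0.1424, 0.1562, 0.2043.
Holloway: 0.1874×551.00 + 0.2085×595.89 + 0.1012×562.23 + 0.1424×460.12 + 0.1562×416.86 + 0.2043×427.27 = 502.3180 per 100,000.
Norbury: 0.1874×723.68 + 0.2085×651.69 + 0.1012×753.62 + 0.1424×560.44 + 0.1562×555.56 + 0.2043×572.65 = 631.3336 per 100,000.
Difference = 502.3180 − 631.3336 = -129.0156.

-129.02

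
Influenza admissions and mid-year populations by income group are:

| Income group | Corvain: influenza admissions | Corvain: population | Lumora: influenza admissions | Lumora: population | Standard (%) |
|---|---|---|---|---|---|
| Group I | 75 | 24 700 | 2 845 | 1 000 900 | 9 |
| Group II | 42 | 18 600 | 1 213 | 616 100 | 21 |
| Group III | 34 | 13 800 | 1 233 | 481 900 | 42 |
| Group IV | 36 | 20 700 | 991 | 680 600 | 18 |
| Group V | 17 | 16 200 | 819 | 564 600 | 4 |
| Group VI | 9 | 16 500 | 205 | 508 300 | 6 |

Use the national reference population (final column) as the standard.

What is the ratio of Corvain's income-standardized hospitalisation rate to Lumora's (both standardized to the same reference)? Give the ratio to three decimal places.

1.039

Income-specific rates per 100 000 for Corvain: 303.64, 225.81, 246.38, 173.91, 104.94, 54.55.
For Lumora: 284.24, 196.88, 255.86, 145.61, 145.06, 40.33.
Standard weights: 0.09, 0.21, 0.42, 0.18, 0.04, 0.06.
Corvain: 0.0900×303.64 + 0.2100×225.81 + 0.4200×246.38 + 0.1800×173.91 + 0.0400×104.94 + 0.0600×54.55 = 217.0002 per 100 000.
Lumora: 0.0900×284.24 + 0.2100×196.88 + 0.4200×255.86 + 0.1800×145.61 + 0.0400×145.06 + 0.0600×40.33 = 208.8211 per 100 000.
Ratio = 217.0002 ÷ 208.8211 = 1.03917.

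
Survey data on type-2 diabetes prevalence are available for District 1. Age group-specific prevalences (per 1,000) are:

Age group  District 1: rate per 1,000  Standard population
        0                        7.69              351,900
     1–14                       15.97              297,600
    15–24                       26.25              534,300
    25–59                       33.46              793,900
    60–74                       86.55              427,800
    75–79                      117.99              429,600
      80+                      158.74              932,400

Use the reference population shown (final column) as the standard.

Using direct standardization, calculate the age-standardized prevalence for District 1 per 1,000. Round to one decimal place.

75.3

Standard total = 3,767,500; weights = 0.0934, 0.0790, 0.1418, 0.2107, 0.1136, 0.1140, 0.2475.
Standardized rate: 0.0934×7.69 + 0.0790×15.97 + 0.1418×26.25 + 0.2107×33.46 + 0.1136×86.55 + 0.1140×117.99 + 0.2475×158.74 = 75.3210 per 1,000.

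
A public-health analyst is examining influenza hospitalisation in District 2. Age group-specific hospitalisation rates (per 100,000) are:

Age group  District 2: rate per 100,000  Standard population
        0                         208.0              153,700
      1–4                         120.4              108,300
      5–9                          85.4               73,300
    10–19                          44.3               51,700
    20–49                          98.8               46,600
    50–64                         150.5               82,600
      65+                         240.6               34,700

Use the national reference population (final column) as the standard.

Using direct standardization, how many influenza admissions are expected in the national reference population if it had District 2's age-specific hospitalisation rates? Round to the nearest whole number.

Expected influenza admissions = Σ (standard pop × age-specific rate ÷ 100,000)
= 153,700×208.0/100,000 + 108,300×120.4/100,000 + 73,300×85.4/100,000 + 51,700×44.3/100,000 + 46,600×98.8/100,000 + 82,600×150.5/100,000 + 34,700×240.6/100,000
= 319.70 + 130.39 + 62.60 + 22.90 + 46.04 + 124.31 + 83.49 = 789.43.

789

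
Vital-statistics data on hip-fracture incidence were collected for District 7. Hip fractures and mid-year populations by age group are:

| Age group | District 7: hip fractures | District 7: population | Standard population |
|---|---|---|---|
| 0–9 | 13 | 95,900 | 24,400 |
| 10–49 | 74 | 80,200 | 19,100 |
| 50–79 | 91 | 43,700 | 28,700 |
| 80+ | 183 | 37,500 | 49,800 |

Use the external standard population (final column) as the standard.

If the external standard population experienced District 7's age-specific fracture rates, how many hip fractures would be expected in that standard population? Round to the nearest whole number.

324

Age-specific rates per 100,000 for District 7: 13.56, 92.27, 208.24, 488.00.
Expected hip fractures = Σ (standard pop × age-specific rate ÷ 100,000)
= 24,400×13.56/100,000 + 19,100×92.27/100,000 + 28,700×208.24/100,000 + 49,800×488.00/100,000
= 3.31 + 17.62 + 59.76 + 243.02 = 323.72.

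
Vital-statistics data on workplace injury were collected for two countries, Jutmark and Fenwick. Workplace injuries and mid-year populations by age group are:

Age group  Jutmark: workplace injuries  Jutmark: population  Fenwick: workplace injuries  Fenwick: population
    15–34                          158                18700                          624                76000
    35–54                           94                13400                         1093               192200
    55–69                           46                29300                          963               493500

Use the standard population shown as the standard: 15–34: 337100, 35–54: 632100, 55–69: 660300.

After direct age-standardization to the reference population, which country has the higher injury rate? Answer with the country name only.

Jutmark

Age-specific rates per 10000 for Jutmark: 84.49, 70.15, 15.70.
For Fenwick: 82.11, 56.87, 19.51.
Standard total = 1629500; weights = 0.2069, 0.3879, 0.4052.
Jutmark: 0.2069×84.49 + 0.3879×70.15 + 0.4052×15.70 = 51.0525 per 10000.
Fenwick: 0.2069×82.11 + 0.3879×56.87 + 0.4052×19.51 = 46.9523 per 10000.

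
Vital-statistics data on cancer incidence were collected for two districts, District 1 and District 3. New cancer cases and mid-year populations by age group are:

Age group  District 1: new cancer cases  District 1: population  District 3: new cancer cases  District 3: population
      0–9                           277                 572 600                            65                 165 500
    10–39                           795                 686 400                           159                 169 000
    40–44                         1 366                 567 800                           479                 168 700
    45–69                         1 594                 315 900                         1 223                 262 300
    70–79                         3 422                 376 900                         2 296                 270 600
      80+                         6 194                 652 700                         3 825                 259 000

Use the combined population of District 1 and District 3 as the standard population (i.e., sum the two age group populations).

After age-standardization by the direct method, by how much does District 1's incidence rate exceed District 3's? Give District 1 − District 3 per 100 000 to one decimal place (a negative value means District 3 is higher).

-95.6

Age-specific rates per 100 000 for District 1: 48.38, 115.82, 240.58, 504.59, 907.93, 948.98.
For District 3: 39.27, 94.08, 283.94, 466.26, 848.48, 1476.83.
Combined standard total = 4 467 400; weights = 0.1652, 0.1915, 0.1649, 0.1294, 0.1449, 0.2041.
District 1: 0.1652×48.38 + 0.1915×115.82 + 0.1649×240.58 + 0.1294×504.59 + 0.1449×907.93 + 0.2041×948.98 = 460.4003 per 100 000.
District 3: 0.1652×39.27 + 0.1915×94.08 + 0.1649×283.94 + 0.1294×466.26 + 0.1449×848.48 + 0.2041×1476.83 = 556.0284 per 100 000.
Difference = 460.4003 − 556.0284 = -95.6281.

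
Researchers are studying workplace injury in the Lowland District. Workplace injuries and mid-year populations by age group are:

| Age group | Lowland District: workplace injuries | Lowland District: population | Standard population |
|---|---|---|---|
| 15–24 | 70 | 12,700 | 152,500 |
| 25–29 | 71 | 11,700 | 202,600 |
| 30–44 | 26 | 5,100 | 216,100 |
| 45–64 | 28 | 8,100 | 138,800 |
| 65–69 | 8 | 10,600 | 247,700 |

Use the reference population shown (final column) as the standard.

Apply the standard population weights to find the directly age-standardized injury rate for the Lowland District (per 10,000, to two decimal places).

Age-specific rates per 10,000 for the Lowland District: 55.12, 60.68, 50.98, 34.57, 7.55.
Standard total = 957,700; weights = 0.1592, 0.2115, 0.2256, 0.1449, 0.2586.
Standardized rate: 0.1592×55.12 + 0.2115×60.68 + 0.2256×50.98 + 0.1449×34.57 + 0.2586×7.55 = 40.0797 per 10,000.

40.08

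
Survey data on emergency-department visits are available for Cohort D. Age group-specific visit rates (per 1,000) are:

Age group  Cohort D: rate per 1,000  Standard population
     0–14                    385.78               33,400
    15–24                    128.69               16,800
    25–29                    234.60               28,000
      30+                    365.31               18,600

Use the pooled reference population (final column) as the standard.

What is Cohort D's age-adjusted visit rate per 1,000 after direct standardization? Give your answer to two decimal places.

293.50

Standard total = 96,800; weights = 0.3450, 0.1736, 0.2893, 0.1921.
Standardized rate: 0.3450×385.78 + 0.1736×128.69 + 0.2893×234.60 + 0.1921×365.31 = 293.4980 per 1,000.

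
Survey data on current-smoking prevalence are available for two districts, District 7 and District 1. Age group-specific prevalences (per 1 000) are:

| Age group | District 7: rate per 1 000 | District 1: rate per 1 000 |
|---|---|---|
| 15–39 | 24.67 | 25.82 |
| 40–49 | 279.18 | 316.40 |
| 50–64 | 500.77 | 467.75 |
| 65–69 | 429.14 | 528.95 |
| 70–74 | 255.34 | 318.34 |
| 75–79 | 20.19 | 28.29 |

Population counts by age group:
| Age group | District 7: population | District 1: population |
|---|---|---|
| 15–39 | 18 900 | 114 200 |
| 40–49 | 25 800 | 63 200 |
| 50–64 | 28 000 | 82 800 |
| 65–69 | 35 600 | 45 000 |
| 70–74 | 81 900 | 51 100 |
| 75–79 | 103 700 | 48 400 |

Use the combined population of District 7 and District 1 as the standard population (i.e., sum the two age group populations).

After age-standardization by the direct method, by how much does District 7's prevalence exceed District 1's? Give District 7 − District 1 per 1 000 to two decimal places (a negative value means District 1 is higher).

-25.00

Combined standard total = 698 600; weights = 0.1905, 0.1274, 0.1586, 0.1154, 0.1904, 0.2177.
District 7: 0.1905×24.67 + 0.1274×279.18 + 0.1586×500.77 + 0.1154×429.14 + 0.1904×255.34 + 0.2177×20.19 = 222.2097 per 1 000.
District 1: 0.1905×25.82 + 0.1274×316.40 + 0.1586×467.75 + 0.1154×528.95 + 0.1904×318.34 + 0.2177×28.29 = 247.2065 per 1 000.
Difference = 222.2097 − 247.2065 = -24.9967.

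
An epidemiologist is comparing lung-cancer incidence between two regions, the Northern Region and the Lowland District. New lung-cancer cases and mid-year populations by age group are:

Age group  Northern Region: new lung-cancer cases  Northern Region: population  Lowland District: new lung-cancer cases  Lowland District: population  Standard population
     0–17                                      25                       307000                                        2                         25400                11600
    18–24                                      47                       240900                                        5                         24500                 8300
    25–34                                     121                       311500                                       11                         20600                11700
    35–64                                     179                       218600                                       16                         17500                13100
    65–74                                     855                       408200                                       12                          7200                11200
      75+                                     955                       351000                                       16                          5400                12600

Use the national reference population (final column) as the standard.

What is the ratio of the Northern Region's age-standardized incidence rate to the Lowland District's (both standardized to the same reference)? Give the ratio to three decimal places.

Age-specific rates per 100000 for the Northern Region: 8.14, 19.51, 38.84, 81.88, 209.46, 272.08.
For the Lowland District: 7.87, 20.41, 53.40, 91.43, 166.67, 296.30.
Standard total = 68500; weights = 0.1693, 0.1212, 0.1708, 0.1912, 0.1635, 0.1839.
The Northern Region: 0.1693×8.14 + 0.1212×19.51 + 0.1708×38.84 + 0.1912×81.88 + 0.1635×209.46 + 0.1839×272.08 = 110.3311 per 100000.
The Lowland District: 0.1693×7.87 + 0.1212×20.41 + 0.1708×53.40 + 0.1912×91.43 + 0.1635×166.67 + 0.1839×296.30 = 112.1635 per 100000.
Ratio = 110.3311 ÷ 112.1635 = 0.98366.

0.984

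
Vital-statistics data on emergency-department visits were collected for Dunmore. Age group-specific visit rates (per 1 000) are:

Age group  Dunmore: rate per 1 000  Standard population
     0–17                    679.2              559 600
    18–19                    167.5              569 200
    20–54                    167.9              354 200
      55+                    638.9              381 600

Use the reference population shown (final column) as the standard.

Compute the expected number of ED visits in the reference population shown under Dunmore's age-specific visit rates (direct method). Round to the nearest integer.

778696

Expected ED visits = Σ (standard pop × age-specific rate ÷ 1 000)
= 559 600×679.2/1 000 + 569 200×167.5/1 000 + 354 200×167.9/1 000 + 381 600×638.9/1 000
= 380080.32 + 95341.00 + 59470.18 + 243804.24 = 778695.74.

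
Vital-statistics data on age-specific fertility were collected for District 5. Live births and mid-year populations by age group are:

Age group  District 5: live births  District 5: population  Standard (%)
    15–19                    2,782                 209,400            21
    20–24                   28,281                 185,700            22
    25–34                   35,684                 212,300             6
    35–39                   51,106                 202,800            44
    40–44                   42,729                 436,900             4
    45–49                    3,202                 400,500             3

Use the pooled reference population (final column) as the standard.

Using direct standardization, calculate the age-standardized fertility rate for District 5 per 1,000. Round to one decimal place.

161.4

Age-specific rates per 1,000 for District 5: 13.286, 152.294, 168.083, 252.002, 97.800, 7.995.
Standard weights: 0.21, 0.22, 0.06, 0.44, 0.04, 0.03.
Standardized rate: 0.2100×13.286 + 0.2200×152.294 + 0.0600×168.083 + 0.4400×252.002 + 0.0400×97.800 + 0.0300×7.995 = 161.4124 per 1,000.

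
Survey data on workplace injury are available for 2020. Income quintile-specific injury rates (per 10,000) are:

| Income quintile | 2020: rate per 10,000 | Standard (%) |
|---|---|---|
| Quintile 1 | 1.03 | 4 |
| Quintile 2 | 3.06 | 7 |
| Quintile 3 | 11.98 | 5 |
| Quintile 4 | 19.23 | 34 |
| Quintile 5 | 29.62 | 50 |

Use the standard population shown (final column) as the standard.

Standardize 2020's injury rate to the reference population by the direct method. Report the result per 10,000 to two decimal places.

22.20

Standard weights: 0.04, 0.07, 0.05, 0.34, 0.50.
Standardized rate: 0.0400×1.03 + 0.0700×3.06 + 0.0500×11.98 + 0.3400×19.23 + 0.5000×29.62 = 22.2026 per 10,000.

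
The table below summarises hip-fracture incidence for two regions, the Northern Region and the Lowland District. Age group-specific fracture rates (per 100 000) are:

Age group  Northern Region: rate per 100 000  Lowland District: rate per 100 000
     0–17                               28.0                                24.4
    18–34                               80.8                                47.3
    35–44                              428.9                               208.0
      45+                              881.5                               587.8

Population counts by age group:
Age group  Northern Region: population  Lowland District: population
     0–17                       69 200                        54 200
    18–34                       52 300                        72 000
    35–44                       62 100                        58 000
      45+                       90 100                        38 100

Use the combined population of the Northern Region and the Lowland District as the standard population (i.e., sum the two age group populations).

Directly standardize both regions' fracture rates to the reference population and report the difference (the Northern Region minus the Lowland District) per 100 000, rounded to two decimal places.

Combined standard total = 496 000; weights = 0.2488, 0.2506, 0.2421, 0.2585.
The Northern Region: 0.2488×28.0 + 0.2506×80.8 + 0.2421×428.9 + 0.2585×881.5 = 358.9069 per 100 000.
The Lowland District: 0.2488×24.4 + 0.2506×47.3 + 0.2421×208.0 + 0.2585×587.8 = 220.2159 per 100 000.
Difference = 358.9069 − 220.2159 = 138.6910.

138.69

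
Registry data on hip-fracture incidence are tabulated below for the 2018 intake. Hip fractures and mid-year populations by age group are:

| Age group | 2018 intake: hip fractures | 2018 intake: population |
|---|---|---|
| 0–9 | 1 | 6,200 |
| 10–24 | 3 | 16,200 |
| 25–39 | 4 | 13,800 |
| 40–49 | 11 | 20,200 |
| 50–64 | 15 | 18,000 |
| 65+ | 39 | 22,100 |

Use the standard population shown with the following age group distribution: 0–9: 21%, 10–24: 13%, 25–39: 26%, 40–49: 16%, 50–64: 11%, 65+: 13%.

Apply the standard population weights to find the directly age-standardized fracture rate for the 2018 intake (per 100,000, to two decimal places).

54.15

Age-specific rates per 100,000 for the 2018 intake: 16.13, 18.52, 28.99, 54.46, 83.33, 176.47.
Standard weights: 0.21, 0.13, 0.26, 0.16, 0.11, 0.13.
Standardized rate: 0.2100×16.13 + 0.1300×18.52 + 0.2600×28.99 + 0.1600×54.46 + 0.1100×83.33 + 0.1300×176.47 = 54.1515 per 100,000.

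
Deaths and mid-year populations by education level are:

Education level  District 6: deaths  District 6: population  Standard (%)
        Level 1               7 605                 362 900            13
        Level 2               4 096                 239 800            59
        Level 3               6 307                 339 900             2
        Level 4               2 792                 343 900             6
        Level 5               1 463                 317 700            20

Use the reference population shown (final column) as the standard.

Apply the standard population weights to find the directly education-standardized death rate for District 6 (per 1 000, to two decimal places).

Education-specific rates per 1 000 for District 6: 20.956, 17.081, 18.555, 8.119, 4.605.
Standard weights: 0.13, 0.59, 0.02, 0.06, 0.20.
Standardized rate: 0.1300×20.956 + 0.5900×17.081 + 0.0200×18.555 + 0.0600×8.119 + 0.2000×4.605 = 14.5813 per 1 000.

14.58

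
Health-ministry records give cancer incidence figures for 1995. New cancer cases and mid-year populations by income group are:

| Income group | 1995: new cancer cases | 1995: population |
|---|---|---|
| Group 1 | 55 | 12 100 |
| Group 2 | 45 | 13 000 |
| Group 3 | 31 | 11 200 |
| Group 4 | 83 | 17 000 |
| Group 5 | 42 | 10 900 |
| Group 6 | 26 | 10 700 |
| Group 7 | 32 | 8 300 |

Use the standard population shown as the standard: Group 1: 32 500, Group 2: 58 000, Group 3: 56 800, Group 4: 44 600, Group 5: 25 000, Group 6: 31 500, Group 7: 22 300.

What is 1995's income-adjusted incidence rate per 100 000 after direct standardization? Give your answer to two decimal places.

Income-specific rates per 100 000 for 1995: 454.55, 346.15, 276.79, 488.24, 385.32, 242.99, 385.54.
Standard total = 270 700; weights = 0.1201, 0.2143, 0.2098, 0.1648, 0.0924, 0.1164, 0.0824.
Standardized rate: 0.1201×454.55 + 0.2143×346.15 + 0.2098×276.79 + 0.1648×488.24 + 0.0924×385.32 + 0.1164×242.99 + 0.0824×385.54 = 362.8785 per 100 000.

362.88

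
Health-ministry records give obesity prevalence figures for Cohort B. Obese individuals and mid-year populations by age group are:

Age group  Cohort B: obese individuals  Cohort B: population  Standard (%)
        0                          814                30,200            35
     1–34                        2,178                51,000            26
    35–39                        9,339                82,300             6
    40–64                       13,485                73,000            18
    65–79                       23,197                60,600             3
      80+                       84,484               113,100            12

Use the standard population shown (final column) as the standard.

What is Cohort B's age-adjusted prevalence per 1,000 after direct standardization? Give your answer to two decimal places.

Age-specific rates per 1,000 for Cohort B: 26.954, 42.706, 113.475, 184.726, 382.789, 746.985.
Standard weights: 0.35, 0.26, 0.06, 0.18, 0.03, 0.12.
Standardized rate: 0.3500×26.954 + 0.2600×42.706 + 0.0600×113.475 + 0.1800×184.726 + 0.0300×382.789 + 0.1200×746.985 = 161.7184 per 1,000.

161.72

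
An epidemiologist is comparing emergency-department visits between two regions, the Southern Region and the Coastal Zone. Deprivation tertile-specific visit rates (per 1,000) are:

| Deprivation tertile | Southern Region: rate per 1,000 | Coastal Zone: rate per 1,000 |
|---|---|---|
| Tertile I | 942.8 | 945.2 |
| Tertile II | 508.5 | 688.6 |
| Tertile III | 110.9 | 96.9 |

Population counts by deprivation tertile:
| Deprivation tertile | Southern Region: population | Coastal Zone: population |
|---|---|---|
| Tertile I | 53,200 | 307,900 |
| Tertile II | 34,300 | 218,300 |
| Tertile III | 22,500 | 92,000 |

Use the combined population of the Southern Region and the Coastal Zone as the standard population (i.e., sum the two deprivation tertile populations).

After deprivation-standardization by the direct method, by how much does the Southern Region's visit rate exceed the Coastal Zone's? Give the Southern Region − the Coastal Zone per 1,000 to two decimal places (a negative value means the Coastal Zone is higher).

-61.46

Combined standard total = 728,200; weights = 0.4959, 0.3469, 0.1572.
The Southern Region: 0.4959×942.8 + 0.3469×508.5 + 0.1572×110.9 = 661.3434 per 1,000.
The Coastal Zone: 0.4959×945.2 + 0.3469×688.6 + 0.1572×96.9 = 722.8057 per 1,000.
Difference = 661.3434 − 722.8057 = -61.4624.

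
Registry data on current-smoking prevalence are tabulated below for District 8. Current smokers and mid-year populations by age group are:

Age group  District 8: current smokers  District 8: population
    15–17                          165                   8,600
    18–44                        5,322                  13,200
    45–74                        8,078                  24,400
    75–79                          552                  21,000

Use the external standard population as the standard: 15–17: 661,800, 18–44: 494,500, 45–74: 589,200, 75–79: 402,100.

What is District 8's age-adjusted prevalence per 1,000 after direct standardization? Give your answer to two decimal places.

Age-specific rates per 1,000 for District 8: 19.186, 403.182, 331.066, 26.286.
Standard total = 2,147,600; weights = 0.3082, 0.2303, 0.2744, 0.1872.
Standardized rate: 0.3082×19.186 + 0.2303×403.182 + 0.2744×331.066 + 0.1872×26.286 = 194.4981 per 1,000.

194.50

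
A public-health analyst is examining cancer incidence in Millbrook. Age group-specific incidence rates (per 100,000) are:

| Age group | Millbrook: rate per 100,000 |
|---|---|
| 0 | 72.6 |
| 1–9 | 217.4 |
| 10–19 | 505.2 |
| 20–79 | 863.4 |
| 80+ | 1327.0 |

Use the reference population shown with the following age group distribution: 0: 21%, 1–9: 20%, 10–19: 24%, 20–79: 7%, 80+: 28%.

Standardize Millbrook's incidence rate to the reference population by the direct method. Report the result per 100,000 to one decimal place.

Standard weights: 0.21, 0.20, 0.24, 0.07, 0.28.
Standardized rate: 0.2100×72.6 + 0.2000×217.4 + 0.2400×505.2 + 0.0700×863.4 + 0.2800×1327.0 = 611.9720 per 100,000.

612.0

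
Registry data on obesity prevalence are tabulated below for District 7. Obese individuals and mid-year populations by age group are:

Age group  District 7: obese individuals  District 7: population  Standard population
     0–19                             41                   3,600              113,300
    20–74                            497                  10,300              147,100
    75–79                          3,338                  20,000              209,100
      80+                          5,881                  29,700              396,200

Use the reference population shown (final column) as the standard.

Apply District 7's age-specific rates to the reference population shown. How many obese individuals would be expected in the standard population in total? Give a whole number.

Age-specific rates per 1,000 for District 7: 11.389, 48.252, 166.900, 198.013.
Expected obese individuals = Σ (standard pop × age-specific rate ÷ 1,000)
= 113,300×11.389/1,000 + 147,100×48.252/1,000 + 209,100×166.900/1,000 + 396,200×198.013/1,000
= 1290.36 + 7097.93 + 34898.79 + 78452.94 = 121740.02.

121740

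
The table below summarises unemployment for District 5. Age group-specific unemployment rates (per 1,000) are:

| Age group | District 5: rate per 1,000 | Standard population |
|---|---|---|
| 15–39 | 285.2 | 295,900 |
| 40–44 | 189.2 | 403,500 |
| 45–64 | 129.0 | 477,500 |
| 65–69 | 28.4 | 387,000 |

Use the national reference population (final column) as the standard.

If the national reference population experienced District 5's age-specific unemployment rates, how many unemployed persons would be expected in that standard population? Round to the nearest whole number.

Expected unemployed persons = Σ (standard pop × age-specific rate ÷ 1,000)
= 295,900×285.2/1,000 + 403,500×189.2/1,000 + 477,500×129.0/1,000 + 387,000×28.4/1,000
= 84390.68 + 76342.20 + 61597.50 + 10990.80 = 233321.18.

233321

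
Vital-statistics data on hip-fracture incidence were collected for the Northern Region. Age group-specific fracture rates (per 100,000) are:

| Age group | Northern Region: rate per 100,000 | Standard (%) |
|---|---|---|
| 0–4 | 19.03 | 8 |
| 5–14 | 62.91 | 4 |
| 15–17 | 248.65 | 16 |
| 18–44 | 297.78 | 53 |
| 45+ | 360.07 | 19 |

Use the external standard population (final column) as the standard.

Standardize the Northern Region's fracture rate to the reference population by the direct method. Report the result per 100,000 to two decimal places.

270.06

Standard weights: 0.08, 0.04, 0.16, 0.53, 0.19.
Standardized rate: 0.0800×19.03 + 0.0400×62.91 + 0.1600×248.65 + 0.5300×297.78 + 0.1900×360.07 = 270.0595 per 100,000.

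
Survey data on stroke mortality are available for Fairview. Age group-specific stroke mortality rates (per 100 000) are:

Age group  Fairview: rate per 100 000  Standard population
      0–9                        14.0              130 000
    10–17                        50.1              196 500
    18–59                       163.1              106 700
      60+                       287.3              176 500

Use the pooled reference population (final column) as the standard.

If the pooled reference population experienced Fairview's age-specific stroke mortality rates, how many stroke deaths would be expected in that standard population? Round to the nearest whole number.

Expected stroke deaths = Σ (standard pop × age-specific rate ÷ 100 000)
= 130 000×14.0/100 000 + 196 500×50.1/100 000 + 106 700×163.1/100 000 + 176 500×287.3/100 000
= 18.20 + 98.45 + 174.03 + 507.08 = 797.76.

798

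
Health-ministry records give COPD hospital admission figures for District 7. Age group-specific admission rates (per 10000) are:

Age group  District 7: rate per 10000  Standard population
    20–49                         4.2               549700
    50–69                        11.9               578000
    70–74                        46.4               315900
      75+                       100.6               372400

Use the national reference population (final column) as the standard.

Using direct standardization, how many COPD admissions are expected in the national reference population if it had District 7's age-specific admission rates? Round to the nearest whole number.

6131

Expected COPD admissions = Σ (standard pop × age-specific rate ÷ 10000)
= 549700×4.2/10000 + 578000×11.9/10000 + 315900×46.4/10000 + 372400×100.6/10000
= 230.87 + 687.82 + 1465.78 + 3746.34 = 6130.81.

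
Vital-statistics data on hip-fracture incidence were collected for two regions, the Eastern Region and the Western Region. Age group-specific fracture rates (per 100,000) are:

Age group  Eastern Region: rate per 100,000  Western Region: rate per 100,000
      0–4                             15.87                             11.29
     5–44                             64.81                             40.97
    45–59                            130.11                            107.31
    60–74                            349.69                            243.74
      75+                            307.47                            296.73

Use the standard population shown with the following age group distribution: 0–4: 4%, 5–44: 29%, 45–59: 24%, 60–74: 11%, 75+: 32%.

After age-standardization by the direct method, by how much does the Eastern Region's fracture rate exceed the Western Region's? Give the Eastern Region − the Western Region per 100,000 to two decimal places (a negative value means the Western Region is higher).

Standard weights: 0.04, 0.29, 0.24, 0.11, 0.32.
The Eastern Region: 0.0400×15.87 + 0.2900×64.81 + 0.2400×130.11 + 0.1100×349.69 + 0.3200×307.47 = 187.5124 per 100,000.
The Western Region: 0.0400×11.29 + 0.2900×40.97 + 0.2400×107.31 + 0.1100×243.74 + 0.3200×296.73 = 159.8523 per 100,000.
Difference = 187.5124 − 159.8523 = 27.6601.

27.66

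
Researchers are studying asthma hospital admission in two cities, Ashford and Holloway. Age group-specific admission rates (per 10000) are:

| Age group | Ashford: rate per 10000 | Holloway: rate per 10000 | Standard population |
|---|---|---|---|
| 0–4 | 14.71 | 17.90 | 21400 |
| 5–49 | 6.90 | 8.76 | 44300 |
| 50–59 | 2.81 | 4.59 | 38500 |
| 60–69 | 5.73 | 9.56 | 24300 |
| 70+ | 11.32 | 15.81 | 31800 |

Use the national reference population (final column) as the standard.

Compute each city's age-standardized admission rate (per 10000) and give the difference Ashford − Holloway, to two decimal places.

-2.84

Standard total = 160300; weights = 0.1335, 0.2764, 0.2402, 0.1516, 0.1984.
Ashford: 0.1335×14.71 + 0.2764×6.90 + 0.2402×2.81 + 0.1516×5.73 + 0.1984×11.32 = 7.6598 per 10000.
Holloway: 0.1335×17.90 + 0.2764×8.76 + 0.2402×4.59 + 0.1516×9.56 + 0.1984×15.81 = 10.4985 per 10000.
Difference = 7.6598 − 10.4985 = -2.8387.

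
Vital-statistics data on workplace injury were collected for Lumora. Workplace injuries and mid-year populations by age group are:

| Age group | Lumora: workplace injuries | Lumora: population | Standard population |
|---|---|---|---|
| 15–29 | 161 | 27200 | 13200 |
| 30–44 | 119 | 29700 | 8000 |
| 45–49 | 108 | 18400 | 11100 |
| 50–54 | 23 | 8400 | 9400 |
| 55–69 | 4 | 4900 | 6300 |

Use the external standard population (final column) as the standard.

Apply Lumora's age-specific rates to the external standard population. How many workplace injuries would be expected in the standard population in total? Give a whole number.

Age-specific rates per 10000 for Lumora: 59.19, 40.07, 58.70, 27.38, 8.16.
Expected workplace injuries = Σ (standard pop × age-specific rate ÷ 10000)
= 13200×59.19/10000 + 8000×40.07/10000 + 11100×58.70/10000 + 9400×27.38/10000 + 6300×8.16/10000
= 78.13 + 32.05 + 65.15 + 25.74 + 5.14 = 206.22.

206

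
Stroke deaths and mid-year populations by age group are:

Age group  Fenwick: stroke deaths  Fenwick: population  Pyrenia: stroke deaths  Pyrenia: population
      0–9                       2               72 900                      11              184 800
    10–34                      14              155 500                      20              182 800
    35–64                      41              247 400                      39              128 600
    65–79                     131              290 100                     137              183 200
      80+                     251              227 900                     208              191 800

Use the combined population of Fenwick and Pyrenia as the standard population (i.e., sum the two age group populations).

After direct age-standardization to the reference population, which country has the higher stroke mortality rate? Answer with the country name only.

Age-specific rates per 100 000 for Fenwick: 2.74, 9.00, 16.57, 45.16, 110.14.
For Pyrenia: 5.95, 10.94, 30.33, 74.78, 108.45.
Combined standard total = 1 865 000; weights = 0.1382, 0.1814, 0.2016, 0.2538, 0.2250.
Fenwick: 0.1382×2.74 + 0.1814×9.00 + 0.2016×16.57 + 0.2538×45.16 + 0.2250×110.14 = 41.5983 per 100 000.
Pyrenia: 0.1382×5.95 + 0.1814×10.94 + 0.2016×30.33 + 0.2538×74.78 + 0.2250×108.45 = 52.3041 per 100 000.

Pyrenia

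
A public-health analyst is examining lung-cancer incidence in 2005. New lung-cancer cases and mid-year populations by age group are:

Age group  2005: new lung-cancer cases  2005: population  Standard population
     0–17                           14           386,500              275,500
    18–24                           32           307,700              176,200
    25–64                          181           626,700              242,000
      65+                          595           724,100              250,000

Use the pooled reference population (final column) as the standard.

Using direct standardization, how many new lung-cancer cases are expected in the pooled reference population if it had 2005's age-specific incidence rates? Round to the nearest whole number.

304

Age-specific rates per 100,000 for 2005: 3.62, 10.40, 28.88, 82.17.
Expected new lung-cancer cases = Σ (standard pop × age-specific rate ÷ 100,000)
= 275,500×3.62/100,000 + 176,200×10.40/100,000 + 242,000×28.88/100,000 + 250,000×82.17/100,000
= 9.98 + 18.32 + 69.89 + 205.43 = 303.62.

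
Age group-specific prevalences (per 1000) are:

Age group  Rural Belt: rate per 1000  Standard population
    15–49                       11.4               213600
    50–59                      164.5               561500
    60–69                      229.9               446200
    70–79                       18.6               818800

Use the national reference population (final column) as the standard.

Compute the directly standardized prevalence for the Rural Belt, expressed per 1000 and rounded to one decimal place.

Standard total = 2040100; weights = 0.1047, 0.2752, 0.2187, 0.4014.
Standardized rate: 0.1047×11.4 + 0.2752×164.5 + 0.2187×229.9 + 0.4014×18.6 = 104.2169 per 1000.

104.2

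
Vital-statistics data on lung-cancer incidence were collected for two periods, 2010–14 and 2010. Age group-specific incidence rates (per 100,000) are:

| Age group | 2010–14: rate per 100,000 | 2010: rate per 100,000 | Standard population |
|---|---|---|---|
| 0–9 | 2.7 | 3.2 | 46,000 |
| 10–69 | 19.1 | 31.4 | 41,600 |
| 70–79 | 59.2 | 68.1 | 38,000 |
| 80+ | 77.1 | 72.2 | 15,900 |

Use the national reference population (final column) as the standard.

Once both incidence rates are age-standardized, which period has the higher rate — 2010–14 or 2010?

2010

Standard total = 141,500; weights = 0.3251, 0.2940, 0.2686, 0.1124.
2010–14: 0.3251×2.7 + 0.2940×19.1 + 0.2686×59.2 + 0.1124×77.1 = 31.0548 per 100,000.
2010: 0.3251×3.2 + 0.2940×31.4 + 0.2686×68.1 + 0.1124×72.2 = 36.6729 per 100,000.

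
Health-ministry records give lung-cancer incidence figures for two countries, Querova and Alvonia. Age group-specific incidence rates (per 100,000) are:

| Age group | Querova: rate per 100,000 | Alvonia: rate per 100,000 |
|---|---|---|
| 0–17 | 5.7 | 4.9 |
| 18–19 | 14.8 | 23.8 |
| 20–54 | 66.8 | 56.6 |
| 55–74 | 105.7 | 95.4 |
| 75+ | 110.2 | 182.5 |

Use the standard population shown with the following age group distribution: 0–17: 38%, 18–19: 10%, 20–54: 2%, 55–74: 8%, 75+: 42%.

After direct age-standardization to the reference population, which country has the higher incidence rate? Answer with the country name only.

Standard weights: 0.38, 0.10, 0.02, 0.08, 0.42.
Querova: 0.3800×5.7 + 0.1000×14.8 + 0.0200×66.8 + 0.0800×105.7 + 0.4200×110.2 = 59.7220 per 100,000.
Alvonia: 0.3800×4.9 + 0.1000×23.8 + 0.0200×56.6 + 0.0800×95.4 + 0.4200×182.5 = 89.6560 per 100,000.

Alvonia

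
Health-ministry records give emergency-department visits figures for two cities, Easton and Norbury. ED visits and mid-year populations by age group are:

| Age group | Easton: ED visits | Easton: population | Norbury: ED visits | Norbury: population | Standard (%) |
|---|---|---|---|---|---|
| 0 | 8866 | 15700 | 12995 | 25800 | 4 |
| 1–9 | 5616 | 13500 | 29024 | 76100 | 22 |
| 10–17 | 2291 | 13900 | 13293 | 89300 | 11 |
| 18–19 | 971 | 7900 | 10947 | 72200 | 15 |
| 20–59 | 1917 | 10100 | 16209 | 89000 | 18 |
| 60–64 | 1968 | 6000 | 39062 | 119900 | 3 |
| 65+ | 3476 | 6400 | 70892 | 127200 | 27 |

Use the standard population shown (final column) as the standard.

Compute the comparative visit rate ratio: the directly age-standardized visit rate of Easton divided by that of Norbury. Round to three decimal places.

1.015

Age-specific rates per 1000 for Easton: 564.713, 416.000, 164.820, 122.911, 189.802, 328.000, 543.125.
For Norbury: 503.682, 381.393, 148.858, 151.620, 182.124, 325.788, 557.327.
Standard weights: 0.04, 0.22, 0.11, 0.15, 0.18, 0.03, 0.27.
Easton: 0.0400×564.713 + 0.2200×416.000 + 0.1100×164.820 + 0.1500×122.911 + 0.1800×189.802 + 0.0300×328.000 + 0.2700×543.125 = 341.3236 per 1000.
Norbury: 0.0400×503.682 + 0.2200×381.393 + 0.1100×148.858 + 0.1500×151.620 + 0.1800×182.124 + 0.0300×325.788 + 0.2700×557.327 = 336.2054 per 1000.
Ratio = 341.3236 ÷ 336.2054 = 1.01522.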